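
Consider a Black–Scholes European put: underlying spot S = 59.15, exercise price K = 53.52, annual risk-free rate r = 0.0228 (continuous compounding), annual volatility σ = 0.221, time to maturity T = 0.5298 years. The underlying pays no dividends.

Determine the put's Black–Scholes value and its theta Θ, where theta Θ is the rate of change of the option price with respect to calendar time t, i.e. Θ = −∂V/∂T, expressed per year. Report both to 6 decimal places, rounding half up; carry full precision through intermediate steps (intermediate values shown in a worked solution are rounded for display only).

σ√T = 0.221·√0.5298 = 0.160860
d₁ = (ln(S/K) + (r+σ²/2)T) / (σ√T) = (ln(59.15/53.52) + (0.0228+0.221²/2)·0.5298) / 0.160860 = (0.100021 + 0.025017) / 0.160860 = 0.777313
d₂ = d₁ − σ√T = 0.777313 − 0.160860 = 0.616453
e^{−rT} = e^{−0.0228·0.5298} = 0.987993
N(−d₁) = 0.218487,  N(−d₂) = 0.268798
Put price V = K·e^{−rT}·N(−d₂) − S·N(−d₁) = 14.213332 − 12.923513 = 1.289819
φ(d₁) = (1/√(2π))·e^{−d₁²/2} = 0.294921
Θ = −S·φ(d₁)·σ/(2√T) + r·K·e^{−rT}·N(−d₂) = −2.648302 + 0.324064 = -2.324238

price = 1.289819
Θ = -2.324238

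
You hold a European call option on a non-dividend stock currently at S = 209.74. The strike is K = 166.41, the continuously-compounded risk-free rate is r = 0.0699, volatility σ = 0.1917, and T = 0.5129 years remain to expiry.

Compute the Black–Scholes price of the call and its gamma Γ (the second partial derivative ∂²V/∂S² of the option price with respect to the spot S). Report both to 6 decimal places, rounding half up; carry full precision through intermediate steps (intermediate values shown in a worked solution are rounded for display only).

σ√T = 0.1917·√0.5129 = 0.137290
d₁ = (ln(S/K) + (r+σ²/2)T) / (σ√T) = (ln(209.74/166.41) + (0.0699+0.1917²/2)·0.5129) / 0.137290 = (0.231414 + 0.045276) / 0.137290 = 2.015371
d₂ = d₁ − σ√T = 2.015371 − 0.137290 = 1.878081
e^{−rT} = e^{−0.0699·0.5129} = 0.964783
N(d₁) = 0.978067,  N(d₂) = 0.969815
Call price V = S·N(d₁) − K·e^{−rT}·N(d₂) = 205.139795 − 155.703403 = 49.436392
φ(d₁) = (1/√(2π))·e^{−d₁²/2} = 0.052350
Γ = φ(d₁) / (S·σ·√T) = 0.001818

price = 49.436392
Γ = 0.001818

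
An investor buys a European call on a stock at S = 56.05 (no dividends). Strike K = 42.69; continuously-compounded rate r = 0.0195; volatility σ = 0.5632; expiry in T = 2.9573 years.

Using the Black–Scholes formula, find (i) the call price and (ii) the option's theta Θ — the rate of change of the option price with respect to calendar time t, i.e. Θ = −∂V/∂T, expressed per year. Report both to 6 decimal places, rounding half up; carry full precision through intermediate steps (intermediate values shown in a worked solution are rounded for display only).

σ√T = 0.5632·√2.9573 = 0.968524
d₁ = (ln(S/K) + (r+σ²/2)T) / (σ√T) = (ln(56.05/42.69) + (0.0195+0.5632²/2)·2.9573) / 0.968524 = (0.272279 + 0.526687) / 0.968524 = 0.824932
d₂ = d₁ − σ√T = 0.824932 − 0.968524 = -0.143592
e^{−rT} = e^{−0.0195·2.9573} = 0.943964
N(d₁) = 0.795295,  N(d₂) = 0.442911
Call price V = S·N(d₁) − K·e^{−rT}·N(d₂) = 44.576274 − 17.848358 = 26.727917
φ(d₁) = (1/√(2π))·e^{−d₁²/2} = 0.283883
Θ = −S·φ(d₁)·σ/(2√T) − r·K·e^{−rT}·N(d₂) = −2.605549 − 0.348043 = -2.953592

price = 26.727917
Θ = -2.953592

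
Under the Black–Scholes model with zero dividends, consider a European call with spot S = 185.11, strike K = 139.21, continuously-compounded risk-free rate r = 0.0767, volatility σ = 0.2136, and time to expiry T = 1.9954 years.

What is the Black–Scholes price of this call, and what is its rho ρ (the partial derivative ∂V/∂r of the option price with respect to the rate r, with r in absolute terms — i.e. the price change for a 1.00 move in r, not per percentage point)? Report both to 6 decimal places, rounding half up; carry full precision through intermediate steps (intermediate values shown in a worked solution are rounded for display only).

price = 67.110206
ρ = 215.319779

σ√T = 0.2136·√1.9954 = 0.301728
d₁ = (ln(S/K) + (r+σ²/2)T) / (σ√T) = (ln(185.11/139.21) + (0.0767+0.2136²/2)·1.9954) / 0.301728 = (0.284967 + 0.198567) / 0.301728 = 1.602547
d₂ = d₁ − σ√T = 1.602547 − 0.301728 = 1.300818
e^{−rT} = e^{−0.0767·1.9954} = 0.858089
N(d₁) = 0.945483,  N(d₂) = 0.903340
Call price V = S·N(d₁) − K·e^{−rT}·N(d₂) = 175.018284 − 107.908078 = 67.110206
ρ = K·T·e^{−rT}·N(d₂) = 215.319779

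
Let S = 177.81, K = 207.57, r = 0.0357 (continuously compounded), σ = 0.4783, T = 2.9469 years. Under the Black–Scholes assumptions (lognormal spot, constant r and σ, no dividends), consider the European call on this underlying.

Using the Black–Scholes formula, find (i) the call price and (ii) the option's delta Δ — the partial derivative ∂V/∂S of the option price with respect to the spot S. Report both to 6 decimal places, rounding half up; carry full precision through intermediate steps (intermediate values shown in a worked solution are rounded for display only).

σ√T = 0.4783·√2.9469 = 0.821075
d₁ = (ln(S/K) + (r+σ²/2)T) / (σ√T) = (ln(177.81/207.57) + (0.0357+0.4783²/2)·2.9469) / 0.821075 = (-0.154753 + 0.442287) / 0.821075 = 0.350192
d₂ = d₁ − σ√T = 0.350192 − 0.821075 = -0.470884
e^{−rT} = e^{−0.0357·2.9469} = 0.900141
N(d₁) = 0.636903,  N(d₂) = 0.318862
Call price V = S·N(d₁) − K·e^{−rT}·N(d₂) = 113.247641 − 59.576839 = 53.670802
Δ = N(d₁) = 0.636903

price = 53.670802
Δ = 0.636903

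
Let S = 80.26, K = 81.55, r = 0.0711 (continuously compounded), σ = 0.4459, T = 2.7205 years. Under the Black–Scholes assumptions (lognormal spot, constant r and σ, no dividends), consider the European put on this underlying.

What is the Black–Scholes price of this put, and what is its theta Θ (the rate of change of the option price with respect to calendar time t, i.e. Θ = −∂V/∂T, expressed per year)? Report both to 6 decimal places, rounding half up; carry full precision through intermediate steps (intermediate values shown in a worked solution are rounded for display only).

σ√T = 0.4459·√2.7205 = 0.735465
d₁ = (ln(S/K) + (r+σ²/2)T) / (σ√T) = (ln(80.26/81.55) + (0.0711+0.4459²/2)·2.7205) / 0.735465 = (-0.015945 + 0.463882) / 0.735465 = 0.609053
d₂ = d₁ − σ√T = 0.609053 − 0.735465 = -0.126412
e^{−rT} = e^{−0.0711·2.7205} = 0.824130
N(−d₁) = 0.271245,  N(−d₂) = 0.550297
Put price V = K·e^{−rT}·N(−d₂) − S·N(−d₁) = 36.984238 − 21.770104 = 15.214134
φ(d₁) = (1/√(2π))·e^{−d₁²/2} = 0.331406
Θ = −S·φ(d₁)·σ/(2√T) + r·K·e^{−rT}·N(−d₂) = −3.595362 + 2.629579 = -0.965783

price = 15.214134
Θ = -0.965783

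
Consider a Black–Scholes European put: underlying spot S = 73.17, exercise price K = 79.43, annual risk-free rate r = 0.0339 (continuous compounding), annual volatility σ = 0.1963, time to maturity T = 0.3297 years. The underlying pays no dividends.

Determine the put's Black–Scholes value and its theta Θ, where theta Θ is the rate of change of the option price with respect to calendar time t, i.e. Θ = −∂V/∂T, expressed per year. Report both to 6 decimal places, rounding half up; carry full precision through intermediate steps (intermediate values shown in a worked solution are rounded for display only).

price = 6.750183
Θ = -2.228435

σ√T = 0.1963·√0.3297 = 0.112714
d₁ = (ln(S/K) + (r+σ²/2)T) / (σ√T) = (ln(73.17/79.43) + (0.0339+0.1963²/2)·0.3297) / 0.112714 = (-0.082091 + 0.017529) / 0.112714 = -0.572788
d₂ = d₁ − σ√T = -0.572788 − 0.112714 = -0.685503
e^{−rT} = e^{−0.0339·0.3297} = 0.988885
N(−d₁) = 0.716606,  N(−d₂) = 0.753487
Put price V = K·e^{−rT}·N(−d₂) − S·N(−d₁) = 59.184237 − 52.434054 = 6.750183
φ(d₁) = (1/√(2π))·e^{−d₁²/2} = 0.338584
Θ = −S·φ(d₁)·σ/(2√T) + r·K·e^{−rT}·N(−d₂) = −4.234781 + 2.006346 = -2.228435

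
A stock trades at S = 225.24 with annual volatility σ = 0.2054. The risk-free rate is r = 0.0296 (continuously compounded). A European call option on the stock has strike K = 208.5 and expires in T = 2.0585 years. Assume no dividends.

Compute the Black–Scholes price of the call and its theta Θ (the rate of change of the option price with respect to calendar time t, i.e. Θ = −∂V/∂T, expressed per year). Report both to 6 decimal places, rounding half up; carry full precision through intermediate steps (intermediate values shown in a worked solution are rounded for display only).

price = 41.854853
Θ = -8.955426

σ√T = 0.2054·√2.0585 = 0.294697
d₁ = (ln(S/K) + (r+σ²/2)T) / (σ√T) = (ln(225.24/208.5) + (0.0296+0.2054²/2)·2.0585) / 0.294697 = (0.077227 + 0.104355) / 0.294697 = 0.616166
d₂ = d₁ − σ√T = 0.616166 − 0.294697 = 0.321469
e^{−rT} = e^{−0.0296·2.0585} = 0.940888
N(d₁) = 0.731107,  N(d₂) = 0.626072
Call price V = S·N(d₁) − K·e^{−rT}·N(d₂) = 164.674635 − 122.819782 = 41.854853
φ(d₁) = (1/√(2π))·e^{−d₁²/2} = 0.329965
Θ = −S·φ(d₁)·σ/(2√T) − r·K·e^{−rT}·N(d₂) = −5.319961 − 3.635466 = -8.955426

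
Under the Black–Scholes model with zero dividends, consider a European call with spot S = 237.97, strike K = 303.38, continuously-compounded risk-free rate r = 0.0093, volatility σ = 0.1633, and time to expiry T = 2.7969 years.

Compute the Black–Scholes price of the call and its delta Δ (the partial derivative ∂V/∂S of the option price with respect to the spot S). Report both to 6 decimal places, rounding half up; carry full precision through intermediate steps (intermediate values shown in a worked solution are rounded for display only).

price = 8.751888
Δ = 0.255461

σ√T = 0.1633·√2.7969 = 0.273102
d₁ = (ln(S/K) + (r+σ²/2)T) / (σ√T) = (ln(237.97/303.38) + (0.0093+0.1633²/2)·2.7969) / 0.273102 = (-0.242842 + 0.063303) / 0.273102 = -0.657403
d₂ = d₁ − σ√T = -0.657403 − 0.273102 = -0.930505
e^{−rT} = e^{−0.0093·2.7969} = 0.974324
N(d₁) = 0.255461,  N(d₂) = 0.176055
Call price V = S·N(d₁) − K·e^{−rT}·N(d₂) = 60.792014 − 52.040126 = 8.751888
Δ = N(d₁) = 0.255461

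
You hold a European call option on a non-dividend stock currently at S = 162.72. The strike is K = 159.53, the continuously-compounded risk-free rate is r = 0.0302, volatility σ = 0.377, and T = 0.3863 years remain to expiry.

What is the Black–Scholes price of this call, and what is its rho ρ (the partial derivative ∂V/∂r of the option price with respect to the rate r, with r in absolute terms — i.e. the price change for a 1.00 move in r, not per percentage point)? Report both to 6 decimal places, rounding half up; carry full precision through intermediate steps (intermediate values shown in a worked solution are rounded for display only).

σ√T = 0.377·√0.3863 = 0.234317
d₁ = (ln(S/K) + (r+σ²/2)T) / (σ√T) = (ln(162.72/159.53) + (0.0302+0.377²/2)·0.3863) / 0.234317 = (0.019799 + 0.039118) / 0.234317 = 0.251443
d₂ = d₁ − σ√T = 0.251443 − 0.234317 = 0.017126
e^{−rT} = e^{−0.0302·0.3863} = 0.988402
N(d₁) = 0.599264,  N(d₂) = 0.506832
Call price V = S·N(d₁) − K·e^{−rT}·N(d₂) = 97.512285 − 79.917127 = 17.595157
ρ = K·T·e^{−rT}·N(d₂) = 30.871986

price = 17.595157
ρ = 30.871986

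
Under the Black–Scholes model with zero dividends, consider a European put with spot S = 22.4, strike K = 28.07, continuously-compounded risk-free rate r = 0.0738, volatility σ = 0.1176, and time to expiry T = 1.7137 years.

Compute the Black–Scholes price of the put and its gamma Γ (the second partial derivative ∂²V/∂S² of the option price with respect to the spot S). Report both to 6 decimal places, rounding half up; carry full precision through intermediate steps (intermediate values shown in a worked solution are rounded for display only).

price = 2.902841
Γ = 0.098498

σ√T = 0.1176·√1.7137 = 0.153948
d₁ = (ln(S/K) + (r+σ²/2)T) / (σ√T) = (ln(22.4/28.07) + (0.0738+0.1176²/2)·1.7137) / 0.153948 = (-0.225640 + 0.138321) / 0.153948 = -0.567199
d₂ = d₁ − σ√T = -0.567199 − 0.153948 = -0.721148
e^{−rT} = e^{−0.0738·1.7137} = 0.881200
N(−d₁) = 0.714711,  N(−d₂) = 0.764591
Put price V = K·e^{−rT}·N(−d₂) − S·N(−d₁) = 18.912359 − 16.009518 = 2.902841
φ(d₁) = (1/√(2π))·e^{−d₁²/2} = 0.339665
Γ = φ(d₁) / (S·σ·√T) = 0.098498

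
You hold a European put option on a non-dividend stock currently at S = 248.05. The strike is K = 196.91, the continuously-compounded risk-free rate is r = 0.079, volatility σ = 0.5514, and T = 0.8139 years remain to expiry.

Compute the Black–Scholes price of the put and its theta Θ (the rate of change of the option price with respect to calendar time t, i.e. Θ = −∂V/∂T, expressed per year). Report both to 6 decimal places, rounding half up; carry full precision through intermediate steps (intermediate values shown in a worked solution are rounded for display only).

σ√T = 0.5514·√0.8139 = 0.497453
d₁ = (ln(S/K) + (r+σ²/2)T) / (σ√T) = (ln(248.05/196.91) + (0.079+0.5514²/2)·0.8139) / 0.497453 = (0.230884 + 0.188028) / 0.497453 = 0.842112
d₂ = d₁ − σ√T = 0.842112 − 0.497453 = 0.344659
e^{−rT} = e^{−0.079·0.8139} = 0.937725
N(−d₁) = 0.199863,  N(−d₂) = 0.365175
Put price V = K·e^{−rT}·N(−d₂) − S·N(−d₁) = 67.428718 − 49.575901 = 17.852817
φ(d₁) = (1/√(2π))·e^{−d₁²/2} = 0.279846
Θ = −S·φ(d₁)·σ/(2√T) + r·K·e^{−rT}·N(−d₂) = −21.213380 + 5.326869 = -15.886511

price = 17.852817
Θ = -15.886511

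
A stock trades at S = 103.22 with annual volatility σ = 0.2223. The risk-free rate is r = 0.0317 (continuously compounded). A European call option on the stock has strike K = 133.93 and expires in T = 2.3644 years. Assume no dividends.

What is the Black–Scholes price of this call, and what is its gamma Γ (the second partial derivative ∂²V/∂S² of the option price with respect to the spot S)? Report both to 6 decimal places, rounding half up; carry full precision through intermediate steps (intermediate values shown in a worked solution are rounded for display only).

σ√T = 0.2223·√2.3644 = 0.341822
d₁ = (ln(S/K) + (r+σ²/2)T) / (σ√T) = (ln(103.22/133.93) + (0.0317+0.2223²/2)·2.3644) / 0.341822 = (-0.260455 + 0.133373) / 0.341822 = -0.371778
d₂ = d₁ − σ√T = -0.371778 − 0.341822 = -0.713600
e^{−rT} = e^{−0.0317·2.3644} = 0.927789
N(d₁) = 0.355029,  N(d₂) = 0.237737
Call price V = S·N(d₁) − K·e^{−rT}·N(d₂) = 36.646082 − 29.540912 = 7.105170
φ(d₁) = (1/√(2π))·e^{−d₁²/2} = 0.372303
Γ = φ(d₁) / (S·σ·√T) = 0.010552

price = 7.105170
Γ = 0.010552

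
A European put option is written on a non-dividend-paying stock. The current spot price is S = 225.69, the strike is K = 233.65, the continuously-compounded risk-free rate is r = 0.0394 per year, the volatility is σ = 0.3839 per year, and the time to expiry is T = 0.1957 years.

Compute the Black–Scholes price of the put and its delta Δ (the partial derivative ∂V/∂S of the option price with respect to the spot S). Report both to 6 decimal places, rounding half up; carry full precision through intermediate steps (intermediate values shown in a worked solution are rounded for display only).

σ√T = 0.3839·√0.1957 = 0.169830
d₁ = (ln(S/K) + (r+σ²/2)T) / (σ√T) = (ln(225.69/233.65) + (0.0394+0.3839²/2)·0.1957) / 0.169830 = (-0.034662 + 0.022132) / 0.169830 = -0.073781
d₂ = d₁ − σ√T = -0.073781 − 0.169830 = -0.243611
e^{−rT} = e^{−0.0394·0.1957} = 0.992319
N(−d₁) = 0.529408,  N(−d₂) = 0.596234
Put price V = K·e^{−rT}·N(−d₂) − S·N(−d₁) = 138.240029 − 119.482048 = 18.757981
Δ = −N(−d₁) = -0.529408

price = 18.757981
Δ = -0.529408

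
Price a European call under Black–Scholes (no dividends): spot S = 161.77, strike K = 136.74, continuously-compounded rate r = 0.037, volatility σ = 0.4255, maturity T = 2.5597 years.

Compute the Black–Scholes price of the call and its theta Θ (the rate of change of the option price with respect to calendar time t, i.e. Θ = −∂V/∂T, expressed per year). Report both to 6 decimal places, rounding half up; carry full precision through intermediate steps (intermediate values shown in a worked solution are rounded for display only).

σ√T = 0.4255·√2.5597 = 0.680760
d₁ = (ln(S/K) + (r+σ²/2)T) / (σ√T) = (ln(161.77/136.74) + (0.037+0.4255²/2)·2.5597) / 0.680760 = (0.168094 + 0.326426) / 0.680760 = 0.726424
d₂ = d₁ − σ√T = 0.726424 − 0.680760 = 0.045664
e^{−rT} = e^{−0.037·2.5597} = 0.909638
N(d₁) = 0.766210,  N(d₂) = 0.518211
Call price V = S·N(d₁) − K·e^{−rT}·N(d₂) = 123.949871 − 64.457063 = 59.492808
φ(d₁) = (1/√(2π))·e^{−d₁²/2} = 0.306424
Θ = −S·φ(d₁)·σ/(2√T) − r·K·e^{−rT}·N(d₂) = −6.591683 − 2.384911 = -8.976595

price = 59.492808
Θ = -8.976595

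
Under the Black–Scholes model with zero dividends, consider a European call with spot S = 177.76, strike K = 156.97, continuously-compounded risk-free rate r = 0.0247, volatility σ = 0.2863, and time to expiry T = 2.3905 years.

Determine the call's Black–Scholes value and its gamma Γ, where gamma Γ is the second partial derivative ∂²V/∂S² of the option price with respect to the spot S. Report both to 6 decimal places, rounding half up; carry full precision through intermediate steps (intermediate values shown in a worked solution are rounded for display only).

σ√T = 0.2863·√2.3905 = 0.442655
d₁ = (ln(S/K) + (r+σ²/2)T) / (σ√T) = (ln(177.76/156.97) + (0.0247+0.2863²/2)·2.3905) / 0.442655 = (0.124380 + 0.157017) / 0.442655 = 0.635702
d₂ = d₁ − σ√T = 0.635702 − 0.442655 = 0.193047
e^{−rT} = e^{−0.0247·2.3905} = 0.942664
N(d₁) = 0.737515,  N(d₂) = 0.576539
Call price V = S·N(d₁) − K·e^{−rT}·N(d₂) = 131.100601 − 85.310421 = 45.790180
φ(d₁) = (1/√(2π))·e^{−d₁²/2} = 0.325955
Γ = φ(d₁) / (S·σ·√T) = 0.004142

price = 45.790180
Γ = 0.004142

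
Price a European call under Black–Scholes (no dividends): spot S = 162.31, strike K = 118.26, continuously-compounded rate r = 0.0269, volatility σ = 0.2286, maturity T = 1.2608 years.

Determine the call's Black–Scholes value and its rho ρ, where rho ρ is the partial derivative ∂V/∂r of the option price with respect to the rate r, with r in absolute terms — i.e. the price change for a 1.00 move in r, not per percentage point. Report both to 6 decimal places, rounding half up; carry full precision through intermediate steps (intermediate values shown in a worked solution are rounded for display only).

price = 49.367871
ρ = 128.565723

σ√T = 0.2286·√1.2608 = 0.256684
d₁ = (ln(S/K) + (r+σ²/2)T) / (σ√T) = (ln(162.31/118.26) + (0.0269+0.2286²/2)·1.2608) / 0.256684 = (0.316622 + 0.066859) / 0.256684 = 1.493981
d₂ = d₁ − σ√T = 1.493981 − 0.256684 = 1.237296
e^{−rT} = e^{−0.0269·1.2608} = 0.966653
N(d₁) = 0.932410,  N(d₂) = 0.892011
Call price V = S·N(d₁) − K·e^{−rT}·N(d₂) = 151.339415 − 101.971545 = 49.367871
ρ = K·T·e^{−rT}·N(d₂) = 128.565723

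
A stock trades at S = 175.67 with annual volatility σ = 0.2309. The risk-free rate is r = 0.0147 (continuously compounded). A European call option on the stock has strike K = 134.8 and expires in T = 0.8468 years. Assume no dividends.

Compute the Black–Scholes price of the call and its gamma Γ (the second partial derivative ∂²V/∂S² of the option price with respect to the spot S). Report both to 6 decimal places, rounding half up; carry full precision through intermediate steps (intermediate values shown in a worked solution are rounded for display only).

price = 43.995921
Γ = 0.003949

σ√T = 0.2309·√0.8468 = 0.212478
d₁ = (ln(S/K) + (r+σ²/2)T) / (σ√T) = (ln(175.67/134.8) + (0.0147+0.2309²/2)·0.8468) / 0.212478 = (0.264815 + 0.035021) / 0.212478 = 1.411140
d₂ = d₁ − σ√T = 1.411140 − 0.212478 = 1.198662
e^{−rT} = e^{−0.0147·0.8468} = 0.987629
N(d₁) = 0.920898,  N(d₂) = 0.884670
Call price V = S·N(d₁) − K·e^{−rT}·N(d₂) = 161.774212 − 117.778291 = 43.995921
φ(d₁) = (1/√(2π))·e^{−d₁²/2} = 0.147401
Γ = φ(d₁) / (S·σ·√T) = 0.003949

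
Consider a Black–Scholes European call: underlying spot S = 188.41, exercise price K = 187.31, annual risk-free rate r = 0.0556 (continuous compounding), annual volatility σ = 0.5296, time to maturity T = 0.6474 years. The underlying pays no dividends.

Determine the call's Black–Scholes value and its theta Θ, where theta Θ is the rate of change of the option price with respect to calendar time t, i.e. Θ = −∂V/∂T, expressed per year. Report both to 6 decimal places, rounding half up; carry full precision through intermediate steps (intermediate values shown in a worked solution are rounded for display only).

price = 35.146182
Θ = -28.130915

σ√T = 0.5296·√0.6474 = 0.426122
d₁ = (ln(S/K) + (r+σ²/2)T) / (σ√T) = (ln(188.41/187.31) + (0.0556+0.5296²/2)·0.6474) / 0.426122 = (0.005855 + 0.126786) / 0.426122 = 0.311274
d₂ = d₁ − σ√T = 0.311274 − 0.426122 = -0.114848
e^{−rT} = e^{−0.0556·0.6474} = 0.964645
N(d₁) = 0.622204,  N(d₂) = 0.454283
Call price V = S·N(d₁) − K·e^{−rT}·N(d₂) = 117.229458 − 82.083276 = 35.146182
φ(d₁) = (1/√(2π))·e^{−d₁²/2} = 0.380076
Θ = −S·φ(d₁)·σ/(2√T) − r·K·e^{−rT}·N(d₂) = −23.567085 − 4.563830 = -28.130915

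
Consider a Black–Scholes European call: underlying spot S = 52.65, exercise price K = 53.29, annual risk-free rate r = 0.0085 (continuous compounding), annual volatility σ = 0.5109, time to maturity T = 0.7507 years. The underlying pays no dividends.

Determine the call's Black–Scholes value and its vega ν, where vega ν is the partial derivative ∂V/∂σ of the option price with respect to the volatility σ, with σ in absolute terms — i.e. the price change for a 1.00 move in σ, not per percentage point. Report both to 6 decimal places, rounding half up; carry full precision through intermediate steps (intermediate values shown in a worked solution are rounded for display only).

price = 9.098987
ν = 17.807640

σ√T = 0.5109·√0.7507 = 0.442659
d₁ = (ln(S/K) + (r+σ²/2)T) / (σ√T) = (ln(52.65/53.29) + (0.0085+0.5109²/2)·0.7507) / 0.442659 = (-0.012082 + 0.104354) / 0.442659 = 0.208449
d₂ = d₁ − σ√T = 0.208449 − 0.442659 = -0.234210
e^{−rT} = e^{−0.0085·0.7507} = 0.993639
N(d₁) = 0.582561,  N(d₂) = 0.407411
Call price V = S·N(d₁) − K·e^{−rT}·N(d₂) = 30.671832 − 21.572845 = 9.098987
φ(d₁) = (1/√(2π))·e^{−d₁²/2} = 0.390369
ν = S·φ(d₁)·√T = 17.807640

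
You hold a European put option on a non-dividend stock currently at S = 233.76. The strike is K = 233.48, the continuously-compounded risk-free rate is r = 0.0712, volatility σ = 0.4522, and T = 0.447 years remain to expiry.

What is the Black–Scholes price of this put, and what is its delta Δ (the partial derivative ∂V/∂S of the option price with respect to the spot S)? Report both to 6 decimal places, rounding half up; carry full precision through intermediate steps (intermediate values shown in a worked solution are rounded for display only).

σ√T = 0.4522·√0.447 = 0.302332
d₁ = (ln(S/K) + (r+σ²/2)T) / (σ√T) = (ln(233.76/233.48) + (0.0712+0.4522²/2)·0.447) / 0.302332 = (0.001199 + 0.077529) / 0.302332 = 0.260400
d₂ = d₁ − σ√T = 0.260400 − 0.302332 = -0.041932
e^{−rT} = e^{−0.0712·0.447} = 0.968675
N(−d₁) = 0.397278,  N(−d₂) = 0.516724
Put price V = K·e^{−rT}·N(−d₂) − S·N(−d₁) = 116.865401 − 92.867617 = 23.997784
Δ = −N(−d₁) = -0.397278

price = 23.997784
Δ = -0.397278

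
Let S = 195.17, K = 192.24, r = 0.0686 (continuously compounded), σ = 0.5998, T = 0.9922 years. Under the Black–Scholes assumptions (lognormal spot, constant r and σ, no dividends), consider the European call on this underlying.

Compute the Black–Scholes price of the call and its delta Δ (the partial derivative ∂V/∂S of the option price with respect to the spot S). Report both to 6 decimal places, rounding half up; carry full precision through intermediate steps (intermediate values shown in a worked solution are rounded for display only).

σ√T = 0.5998·√0.9922 = 0.597456
d₁ = (ln(S/K) + (r+σ²/2)T) / (σ√T) = (ln(195.17/192.24) + (0.0686+0.5998²/2)·0.9922) / 0.597456 = (0.015126 + 0.246542) / 0.597456 = 0.437971
d₂ = d₁ − σ√T = 0.437971 − 0.597456 = -0.159486
e^{−rT} = e^{−0.0686·0.9922} = 0.934200
N(d₁) = 0.669296,  N(d₂) = 0.436643
Call price V = S·N(d₁) − K·e^{−rT}·N(d₂) = 130.626541 − 78.416995 = 52.209546
Δ = N(d₁) = 0.669296

price = 52.209546
Δ = 0.669296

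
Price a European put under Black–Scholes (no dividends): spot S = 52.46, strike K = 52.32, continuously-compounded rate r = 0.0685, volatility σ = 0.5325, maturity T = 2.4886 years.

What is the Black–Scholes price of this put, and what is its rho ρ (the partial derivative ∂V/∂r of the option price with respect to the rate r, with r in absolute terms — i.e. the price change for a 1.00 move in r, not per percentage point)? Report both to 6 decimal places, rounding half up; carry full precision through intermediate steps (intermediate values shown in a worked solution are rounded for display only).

price = 11.862243
ρ = -64.196938

σ√T = 0.5325·√2.4886 = 0.840035
d₁ = (ln(S/K) + (r+σ²/2)T) / (σ√T) = (ln(52.46/52.32) + (0.0685+0.5325²/2)·2.4886) / 0.840035 = (0.002672 + 0.523298) / 0.840035 = 0.626129
d₂ = d₁ − σ√T = 0.626129 − 0.840035 = -0.213905
e^{−rT} = e^{−0.0685·2.4886} = 0.843269
N(−d₁) = 0.265615,  N(−d₂) = 0.584689
Put price V = K·e^{−rT}·N(−d₂) − S·N(−d₁) = 25.796407 − 13.934163 = 11.862243
ρ = −K·T·e^{−rT}·N(−d₂) = -64.196938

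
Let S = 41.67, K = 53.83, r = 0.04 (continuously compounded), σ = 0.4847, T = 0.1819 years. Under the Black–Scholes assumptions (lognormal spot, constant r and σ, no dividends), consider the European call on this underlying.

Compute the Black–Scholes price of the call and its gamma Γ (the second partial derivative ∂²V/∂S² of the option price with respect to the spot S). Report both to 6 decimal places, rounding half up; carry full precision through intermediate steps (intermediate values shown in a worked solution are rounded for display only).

price = 0.541513
Γ = 0.025289

σ√T = 0.4847·√0.1819 = 0.206723
d₁ = (ln(S/K) + (r+σ²/2)T) / (σ√T) = (ln(41.67/53.83) + (0.04+0.4847²/2)·0.1819) / 0.206723 = (-0.256049 + 0.028643) / 0.206723 = -1.100051
d₂ = d₁ − σ√T = -1.100051 − 0.206723 = -1.306775
e^{−rT} = e^{−0.04·0.1819} = 0.992750
N(d₁) = 0.135655,  N(d₂) = 0.095645
Call price V = S·N(d₁) − K·e^{−rT}·N(d₂) = 5.652738 − 5.111225 = 0.541513
φ(d₁) = (1/√(2π))·e^{−d₁²/2} = 0.217840
Γ = φ(d₁) / (S·σ·√T) = 0.025289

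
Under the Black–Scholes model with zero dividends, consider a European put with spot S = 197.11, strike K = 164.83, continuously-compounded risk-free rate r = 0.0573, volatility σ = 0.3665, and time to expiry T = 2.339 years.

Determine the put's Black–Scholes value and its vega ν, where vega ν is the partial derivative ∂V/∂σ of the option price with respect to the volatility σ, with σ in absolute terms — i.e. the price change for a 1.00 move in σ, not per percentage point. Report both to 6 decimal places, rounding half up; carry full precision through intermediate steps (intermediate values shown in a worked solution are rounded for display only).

price = 16.699961
ν = 84.621792

σ√T = 0.3665·√2.339 = 0.560517
d₁ = (ln(S/K) + (r+σ²/2)T) / (σ√T) = (ln(197.11/164.83) + (0.0573+0.3665²/2)·2.339) / 0.560517 = (0.178847 + 0.291115) / 0.560517 = 0.838443
d₂ = d₁ − σ√T = 0.838443 − 0.560517 = 0.277926
e^{−rT} = e^{−0.0573·2.339} = 0.874568
N(−d₁) = 0.200891,  N(−d₂) = 0.390535
Put price V = K·e^{−rT}·N(−d₂) − S·N(−d₁) = 56.297581 − 39.597620 = 16.699961
φ(d₁) = (1/√(2π))·e^{−d₁²/2} = 0.280710
ν = S·φ(d₁)·√T = 84.621792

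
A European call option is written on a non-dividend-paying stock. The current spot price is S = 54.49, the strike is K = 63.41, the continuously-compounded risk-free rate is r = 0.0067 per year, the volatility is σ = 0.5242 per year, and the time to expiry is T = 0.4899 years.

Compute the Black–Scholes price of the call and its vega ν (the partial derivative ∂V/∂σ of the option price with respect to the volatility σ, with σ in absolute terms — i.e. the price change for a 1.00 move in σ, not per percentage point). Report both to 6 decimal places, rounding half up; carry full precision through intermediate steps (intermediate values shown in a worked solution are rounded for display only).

σ√T = 0.5242·√0.4899 = 0.366903
d₁ = (ln(S/K) + (r+σ²/2)T) / (σ√T) = (ln(54.49/63.41) + (0.0067+0.5242²/2)·0.4899) / 0.366903 = (-0.151604 + 0.070591) / 0.366903 = -0.220803
d₂ = d₁ − σ√T = -0.220803 − 0.366903 = -0.587706
e^{−rT} = e^{−0.0067·0.4899} = 0.996723
N(d₁) = 0.412623,  N(d₂) = 0.278365
Call price V = S·N(d₁) − K·e^{−rT}·N(d₂) = 22.483816 − 17.593274 = 4.890541
φ(d₁) = (1/√(2π))·e^{−d₁²/2} = 0.389335
ν = S·φ(d₁)·√T = 14.848883

price = 4.890541
ν = 14.848883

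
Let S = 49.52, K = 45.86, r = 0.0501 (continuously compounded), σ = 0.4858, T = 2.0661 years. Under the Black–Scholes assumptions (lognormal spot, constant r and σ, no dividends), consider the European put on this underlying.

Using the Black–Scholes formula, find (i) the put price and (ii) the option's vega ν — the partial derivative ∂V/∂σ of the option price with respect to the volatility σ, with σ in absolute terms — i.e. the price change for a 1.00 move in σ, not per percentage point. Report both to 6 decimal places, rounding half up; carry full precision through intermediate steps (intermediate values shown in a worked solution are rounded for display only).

price = 8.713242
ν = 23.613980

σ√T = 0.4858·√2.0661 = 0.698286
d₁ = (ln(S/K) + (r+σ²/2)T) / (σ√T) = (ln(49.52/45.86) + (0.0501+0.4858²/2)·2.0661) / 0.698286 = (0.076783 + 0.347313) / 0.698286 = 0.607339
d₂ = d₁ − σ√T = 0.607339 − 0.698286 = -0.090946
e^{−rT} = e^{−0.0501·2.0661} = 0.901666
N(−d₁) = 0.271813,  N(−d₂) = 0.536232
Put price V = K·e^{−rT}·N(−d₂) − S·N(−d₁) = 22.173414 − 13.460172 = 8.713242
φ(d₁) = (1/√(2π))·e^{−d₁²/2} = 0.331751
ν = S·φ(d₁)·√T = 23.613980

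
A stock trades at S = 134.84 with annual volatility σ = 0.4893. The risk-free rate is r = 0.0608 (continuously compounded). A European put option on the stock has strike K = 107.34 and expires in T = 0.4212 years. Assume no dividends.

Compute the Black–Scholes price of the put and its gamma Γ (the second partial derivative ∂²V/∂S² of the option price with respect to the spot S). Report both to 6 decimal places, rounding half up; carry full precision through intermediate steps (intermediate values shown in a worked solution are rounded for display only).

σ√T = 0.4893·√0.4212 = 0.317555
d₁ = (ln(S/K) + (r+σ²/2)T) / (σ√T) = (ln(134.84/107.34) + (0.0608+0.4893²/2)·0.4212) / 0.317555 = (0.228088 + 0.076030) / 0.317555 = 0.957682
d₂ = d₁ − σ√T = 0.957682 − 0.317555 = 0.640127
e^{−rT} = e^{−0.0608·0.4212} = 0.974716
N(−d₁) = 0.169111,  N(−d₂) = 0.261045
Put price V = K·e^{−rT}·N(−d₂) − S·N(−d₁) = 27.312099 − 22.802987 = 4.509112
φ(d₁) = (1/√(2π))·e^{−d₁²/2} = 0.252204
Γ = φ(d₁) / (S·σ·√T) = 0.005890

price = 4.509112
Γ = 0.005890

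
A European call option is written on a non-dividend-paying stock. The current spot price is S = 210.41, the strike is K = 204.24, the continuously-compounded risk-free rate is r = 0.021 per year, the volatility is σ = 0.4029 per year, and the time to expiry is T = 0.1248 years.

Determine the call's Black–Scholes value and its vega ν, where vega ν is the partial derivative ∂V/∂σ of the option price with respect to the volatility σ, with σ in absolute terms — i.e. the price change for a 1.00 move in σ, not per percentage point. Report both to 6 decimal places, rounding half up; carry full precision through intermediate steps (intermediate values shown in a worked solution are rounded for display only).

σ√T = 0.4029·√0.1248 = 0.142333
d₁ = (ln(S/K) + (r+σ²/2)T) / (σ√T) = (ln(210.41/204.24) + (0.021+0.4029²/2)·0.1248) / 0.142333 = (0.029762 + 0.012750) / 0.142333 = 0.298683
d₂ = d₁ − σ√T = 0.298683 − 0.142333 = 0.156350
e^{−rT} = e^{−0.021·0.1248} = 0.997383
N(d₁) = 0.617409,  N(d₂) = 0.562122
Call price V = S·N(d₁) − K·e^{−rT}·N(d₂) = 129.909025 − 114.507204 = 15.401822
φ(d₁) = (1/√(2π))·e^{−d₁²/2} = 0.381538
ν = S·φ(d₁)·√T = 28.360358

price = 15.401822
ν = 28.360358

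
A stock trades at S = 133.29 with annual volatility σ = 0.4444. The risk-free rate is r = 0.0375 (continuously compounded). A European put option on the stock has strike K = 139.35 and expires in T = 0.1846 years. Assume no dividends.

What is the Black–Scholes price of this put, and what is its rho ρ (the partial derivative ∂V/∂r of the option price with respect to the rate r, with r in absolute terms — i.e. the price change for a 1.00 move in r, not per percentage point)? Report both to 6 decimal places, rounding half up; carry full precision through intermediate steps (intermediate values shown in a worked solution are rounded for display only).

price = 13.079309
ρ = -15.708180

σ√T = 0.4444·√0.1846 = 0.190937
d₁ = (ln(S/K) + (r+σ²/2)T) / (σ√T) = (ln(133.29/139.35) + (0.0375+0.4444²/2)·0.1846) / 0.190937 = (-0.044462 + 0.025151) / 0.190937 = -0.101136
d₂ = d₁ − σ√T = -0.101136 − 0.190937 = -0.292073
e^{−rT} = e^{−0.0375·0.1846} = 0.993101
N(−d₁) = 0.540279,  N(−d₂) = 0.614885
Put price V = K·e^{−rT}·N(−d₂) − S·N(−d₁) = 85.093063 − 72.013755 = 13.079309
ρ = −K·T·e^{−rT}·N(−d₂) = -15.708180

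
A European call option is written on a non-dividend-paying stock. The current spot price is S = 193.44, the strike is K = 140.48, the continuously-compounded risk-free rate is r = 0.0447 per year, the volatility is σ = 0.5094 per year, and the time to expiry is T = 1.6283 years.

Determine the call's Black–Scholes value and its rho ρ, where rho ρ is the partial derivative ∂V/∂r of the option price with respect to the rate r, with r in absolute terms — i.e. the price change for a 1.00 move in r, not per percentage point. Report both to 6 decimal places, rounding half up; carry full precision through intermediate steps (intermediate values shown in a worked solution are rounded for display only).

σ√T = 0.5094·√1.6283 = 0.650019
d₁ = (ln(S/K) + (r+σ²/2)T) / (σ√T) = (ln(193.44/140.48) + (0.0447+0.5094²/2)·1.6283) / 0.650019 = (0.319902 + 0.284047) / 0.650019 = 0.929126
d₂ = d₁ − σ√T = 0.929126 − 0.650019 = 0.279107
e^{−rT} = e^{−0.0447·1.6283} = 0.929801
N(d₁) = 0.823588,  N(d₂) = 0.609919
Call price V = S·N(d₁) − K·e^{−rT}·N(d₂) = 159.314885 − 79.666594 = 79.648291
ρ = K·T·e^{−rT}·N(d₂) = 129.721114

price = 79.648291
ρ = 129.721114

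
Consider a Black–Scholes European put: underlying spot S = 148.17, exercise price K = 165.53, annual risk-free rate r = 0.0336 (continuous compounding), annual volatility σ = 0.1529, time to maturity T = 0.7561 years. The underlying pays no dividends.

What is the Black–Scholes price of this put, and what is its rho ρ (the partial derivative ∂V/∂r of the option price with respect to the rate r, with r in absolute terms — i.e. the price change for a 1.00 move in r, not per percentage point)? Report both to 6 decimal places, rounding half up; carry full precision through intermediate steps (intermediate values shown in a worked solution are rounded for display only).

σ√T = 0.1529·√0.7561 = 0.132953
d₁ = (ln(S/K) + (r+σ²/2)T) / (σ√T) = (ln(148.17/165.53) + (0.0336+0.1529²/2)·0.7561) / 0.132953 = (-0.110792 + 0.034243) / 0.132953 = -0.575761
d₂ = d₁ − σ√T = -0.575761 − 0.132953 = -0.708714
e^{−rT} = e^{−0.0336·0.7561} = 0.974915
N(−d₁) = 0.717612,  N(−d₂) = 0.760749
Put price V = K·e^{−rT}·N(−d₂) − S·N(−d₁) = 122.767916 − 106.328533 = 16.439383
ρ = −K·T·e^{−rT}·N(−d₂) = -92.824821

price = 16.439383
ρ = -92.824821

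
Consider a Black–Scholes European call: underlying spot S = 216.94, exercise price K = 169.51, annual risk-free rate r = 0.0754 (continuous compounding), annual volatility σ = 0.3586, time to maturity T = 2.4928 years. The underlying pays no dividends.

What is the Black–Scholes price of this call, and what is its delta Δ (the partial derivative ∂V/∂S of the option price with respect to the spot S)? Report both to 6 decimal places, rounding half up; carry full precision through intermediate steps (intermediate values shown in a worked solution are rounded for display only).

σ√T = 0.3586·√2.4928 = 0.566179
d₁ = (ln(S/K) + (r+σ²/2)T) / (σ√T) = (ln(216.94/169.51) + (0.0754+0.3586²/2)·2.4928) / 0.566179 = (0.246709 + 0.348237) / 0.566179 = 1.050808
d₂ = d₁ − σ√T = 1.050808 − 0.566179 = 0.484628
e^{−rT} = e^{−0.0754·2.4928} = 0.828650
N(d₁) = 0.853327,  N(d₂) = 0.686030
Call price V = S·N(d₁) − K·e^{−rT}·N(d₂) = 185.120654 − 96.362858 = 88.757796
Δ = N(d₁) = 0.853327

price = 88.757796
Δ = 0.853327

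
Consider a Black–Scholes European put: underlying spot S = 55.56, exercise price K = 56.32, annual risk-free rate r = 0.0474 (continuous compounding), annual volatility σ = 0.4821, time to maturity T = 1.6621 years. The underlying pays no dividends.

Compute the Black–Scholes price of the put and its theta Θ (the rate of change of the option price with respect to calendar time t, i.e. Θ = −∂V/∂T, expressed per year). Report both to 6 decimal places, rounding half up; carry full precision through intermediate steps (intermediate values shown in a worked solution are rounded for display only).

σ√T = 0.4821·√1.6621 = 0.621535
d₁ = (ln(S/K) + (r+σ²/2)T) / (σ√T) = (ln(55.56/56.32) + (0.0474+0.4821²/2)·1.6621) / 0.621535 = (-0.013586 + 0.271937) / 0.621535 = 0.415665
d₂ = d₁ − σ√T = 0.415665 − 0.621535 = -0.205870
e^{−rT} = e^{−0.0474·1.6621} = 0.924240
N(−d₁) = 0.338828,  N(−d₂) = 0.581554
Put price V = K·e^{−rT}·N(−d₂) − S·N(−d₁) = 30.271738 − 18.825263 = 11.446475
φ(d₁) = (1/√(2π))·e^{−d₁²/2} = 0.365925
Θ = −S·φ(d₁)·σ/(2√T) + r·K·e^{−rT}·N(−d₂) = −3.801305 + 1.434880 = -2.366425

price = 11.446475
Θ = -2.366425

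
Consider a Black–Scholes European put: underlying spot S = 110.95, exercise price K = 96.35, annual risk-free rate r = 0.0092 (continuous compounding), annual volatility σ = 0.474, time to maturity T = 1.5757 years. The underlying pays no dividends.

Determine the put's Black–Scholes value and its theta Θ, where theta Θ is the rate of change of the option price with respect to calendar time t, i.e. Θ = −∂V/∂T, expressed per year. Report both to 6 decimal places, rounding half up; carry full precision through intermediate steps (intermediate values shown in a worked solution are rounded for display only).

σ√T = 0.474·√1.5757 = 0.594997
d₁ = (ln(S/K) + (r+σ²/2)T) / (σ√T) = (ln(110.95/96.35) + (0.0092+0.474²/2)·1.5757) / 0.594997 = (0.141092 + 0.191507) / 0.594997 = 0.558993
d₂ = d₁ − σ√T = 0.558993 − 0.594997 = -0.036004
e^{−rT} = e^{−0.0092·1.5757} = 0.985608
N(−d₁) = 0.288083,  N(−d₂) = 0.514360
Put price V = K·e^{−rT}·N(−d₂) − S·N(−d₁) = 48.845385 − 31.962819 = 16.882565
φ(d₁) = (1/√(2π))·e^{−d₁²/2} = 0.341238
Θ = −S·φ(d₁)·σ/(2√T) + r·K·e^{−rT}·N(−d₂) = −7.148191 + 0.449378 = -6.698814

price = 16.882565
Θ = -6.698814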